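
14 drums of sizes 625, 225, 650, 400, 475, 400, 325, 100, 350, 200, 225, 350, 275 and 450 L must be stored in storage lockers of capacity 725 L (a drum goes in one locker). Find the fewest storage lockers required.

Total = 650 + 625 + 475 + 450 + 400 + 400 + 350 + 350 + 325 + 275 + 225 + 225 + 200 + 100 = 5050 L.
Lower bound: ⌈5050/725⌉ = 7 storage lockers.
A packing using 8 storage lockers:
  locker 1: 650 = 650
  locker 2: 625 + 100 = 725
  locker 3: 475 + 225 = 700
  locker 4: 450 + 275 = 725
  locker 5: 400 + 325 = 725
  locker 6: 400 + 225 = 625
  locker 7: 350 + 350 = 700
  locker 8: 200 = 200
No arrangement into 7 storage lockers stays within capacity, so 8 is optimal.

8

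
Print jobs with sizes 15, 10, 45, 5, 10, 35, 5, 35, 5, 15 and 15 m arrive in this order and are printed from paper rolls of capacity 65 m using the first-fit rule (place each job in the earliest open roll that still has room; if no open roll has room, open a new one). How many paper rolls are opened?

4

  15 → roll 1 (new)  [load 15/65]
  10 → roll 1  [load 25/65]
  45 → roll 2 (new)  [load 45/65]
  5 → roll 1  [load 30/65]
  10 → roll 1  [load 40/65]
  35 → roll 3 (new)  [load 35/65]
  5 → roll 1  [load 45/65]
  35 → roll 4 (new)  [load 35/65]
  5 → roll 1  [load 50/65]
  15 → roll 1  [load 65/65]
  15 → roll 2  [load 60/65]
4 paper rolls opened.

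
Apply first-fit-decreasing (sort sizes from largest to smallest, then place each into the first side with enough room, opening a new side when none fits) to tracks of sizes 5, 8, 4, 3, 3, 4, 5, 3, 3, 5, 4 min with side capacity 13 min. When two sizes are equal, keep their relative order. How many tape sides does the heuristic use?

4

Sorted descending: 8, 5, 5, 5, 4, 4, 4, 3, 3, 3, 3.
  8 → side 1 (new)  [load 8/13]
  5 → side 1  [load 13/13]
  5 → side 2 (new)  [load 5/13]
  5 → side 2  [load 10/13]
  4 → side 3 (new)  [load 4/13]
  4 → side 3  [load 8/13]
  4 → side 3  [load 12/13]
  3 → side 2  [load 13/13]
  3 → side 4 (new)  [load 3/13]
  3 → side 4  [load 6/13]
  3 → side 4  [load 9/13]
4 tape sides opened.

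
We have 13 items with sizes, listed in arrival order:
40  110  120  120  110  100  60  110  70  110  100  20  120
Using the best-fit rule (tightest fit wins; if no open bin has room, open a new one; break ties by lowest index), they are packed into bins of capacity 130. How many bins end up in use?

  40 → bin 1 (new)  [load 40/130]
  110 → bin 2 (new)  [load 110/130]
  120 → bin 3 (new)  [load 120/130]
  120 → bin 4 (new)  [load 120/130]
  110 → bin 5 (new)  [load 110/130]
  100 → bin 6 (new)  [load 100/130]
  60 → bin 1  [load 100/130]
  110 → bin 7 (new)  [load 110/130]
  70 → bin 8 (new)  [load 70/130]
  110 → bin 9 (new)  [load 110/130]
  100 → bin 10 (new)  [load 100/130]
  20 → bin 2  [load 130/130]
  120 → bin 11 (new)  [load 120/130]
11 bins opened.

11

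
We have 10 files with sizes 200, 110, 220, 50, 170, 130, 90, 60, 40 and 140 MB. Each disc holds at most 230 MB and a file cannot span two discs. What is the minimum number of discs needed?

Total = 220 + 200 + 170 + 140 + 130 + 110 + 90 + 60 + 50 + 40 = 1210 MB.
Lower bound: ⌈1210/230⌉ = 6 discs.
A packing using 6 discs:
  disc 1: 220 = 220
  disc 2: 200 = 200
  disc 3: 170 + 60 = 230
  disc 4: 140 + 90 = 230
  disc 5: 130 + 50 + 40 = 220
  disc 6: 110 = 110
This matches the lower bound, so 6 is optimal.

6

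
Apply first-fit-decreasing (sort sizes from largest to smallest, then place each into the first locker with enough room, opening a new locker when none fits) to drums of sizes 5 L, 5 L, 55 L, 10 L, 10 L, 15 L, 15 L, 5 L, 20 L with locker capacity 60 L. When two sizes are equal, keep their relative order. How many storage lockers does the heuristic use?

Sorted descending: 55, 20, 15, 15, 10, 10, 5, 5, 5.
  55 → locker 1 (new)  [load 55/60]
  20 → locker 2 (new)  [load 20/60]
  15 → locker 2  [load 35/60]
  15 → locker 2  [load 50/60]
  10 → locker 2  [load 60/60]
  10 → locker 3 (new)  [load 10/60]
  5 → locker 1  [load 60/60]
  5 → locker 3  [load 15/60]
  5 → locker 3  [load 20/60]
3 storage lockers opened.

3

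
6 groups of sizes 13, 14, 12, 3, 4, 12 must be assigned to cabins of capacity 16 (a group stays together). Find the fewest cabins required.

4

Total = 14 + 13 + 12 + 12 + 4 + 3 = 58.
Lower bound: ⌈58/16⌉ = 4 cabins.
A packing using 4 cabins:
  cabin 1: 14 = 14
  cabin 2: 13 + 3 = 16
  cabin 3: 12 + 4 = 16
  cabin 4: 12 = 12
This matches the lower bound, so 4 is optimal.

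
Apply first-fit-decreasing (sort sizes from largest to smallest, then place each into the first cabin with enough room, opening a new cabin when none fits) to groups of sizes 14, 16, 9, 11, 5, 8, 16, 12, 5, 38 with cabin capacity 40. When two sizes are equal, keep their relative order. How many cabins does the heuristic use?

4

Sorted descending: 38, 16, 16, 14, 12, 11, 9, 8, 5, 5.
  38 → cabin 1 (new)  [load 38/40]
  16 → cabin 2 (new)  [load 16/40]
  16 → cabin 2  [load 32/40]
  14 → cabin 3 (new)  [load 14/40]
  12 → cabin 3  [load 26/40]
  11 → cabin 3  [load 37/40]
  9 → cabin 4 (new)  [load 9/40]
  8 → cabin 2  [load 40/40]
  5 → cabin 4  [load 14/40]
  5 → cabin 4  [load 19/40]
4 cabins opened.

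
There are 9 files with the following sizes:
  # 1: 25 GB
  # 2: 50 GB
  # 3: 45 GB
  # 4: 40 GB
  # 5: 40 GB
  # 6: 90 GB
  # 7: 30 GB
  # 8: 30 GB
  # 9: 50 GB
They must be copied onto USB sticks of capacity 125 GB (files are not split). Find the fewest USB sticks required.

Total = 90 + 50 + 50 + 45 + 40 + 40 + 30 + 30 + 25 = 400 GB.
Lower bound: ⌈400/125⌉ = 4 USB sticks.
A packing using 4 USB sticks:
  USB stick 1: 90 + 30 = 120
  USB stick 2: 50 + 50 + 25 = 125
  USB stick 3: 45 + 40 + 40 = 125
  USB stick 4: 30 = 30
This matches the lower bound, so 4 is optimal.

4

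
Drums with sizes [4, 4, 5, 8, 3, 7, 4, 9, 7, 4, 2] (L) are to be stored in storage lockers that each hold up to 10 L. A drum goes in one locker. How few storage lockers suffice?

Total = 9 + 8 + 7 + 7 + 5 + 4 + 4 + 4 + 4 + 3 + 2 = 57 L.
Lower bound: ⌈57/10⌉ = 6 storage lockers.
A packing using 7 storage lockers:
  locker 1: 9 = 9
  locker 2: 8 + 2 = 10
  locker 3: 7 + 3 = 10
  locker 4: 7 = 7
  locker 5: 5 + 4 = 9
  locker 6: 4 + 4 = 8
  locker 7: 4 = 4
No arrangement into 6 storage lockers stays within capacity, so 7 is optimal.

7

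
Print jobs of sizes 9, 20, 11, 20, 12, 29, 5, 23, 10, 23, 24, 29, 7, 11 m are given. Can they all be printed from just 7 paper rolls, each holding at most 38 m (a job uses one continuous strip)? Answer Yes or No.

A valid assignment using 7 paper rolls:
  roll 1: 29 + 9 = 38
  roll 2: 29 + 7 = 36
  roll 3: 24 + 12 = 36
  roll 4: 23 + 11 = 34
  roll 5: 23 + 11 = 34
  roll 6: 20 + 10 + 5 = 35
  roll 7: 20 = 20
Every load is within 38 m, so 7 paper rolls suffice.

Yes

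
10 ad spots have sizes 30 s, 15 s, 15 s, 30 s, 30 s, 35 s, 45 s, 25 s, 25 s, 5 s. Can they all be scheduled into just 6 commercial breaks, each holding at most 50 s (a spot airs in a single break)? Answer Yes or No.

A valid assignment using 6 commercial breaks:
  break 1: 45 + 5 = 50
  break 2: 35 + 15 = 50
  break 3: 30 + 15 = 45
  break 4: 30 = 30
  break 5: 30 = 30
  break 6: 25 + 25 = 50
Every load is within 50 s, so 6 commercial breaks suffice.

Yes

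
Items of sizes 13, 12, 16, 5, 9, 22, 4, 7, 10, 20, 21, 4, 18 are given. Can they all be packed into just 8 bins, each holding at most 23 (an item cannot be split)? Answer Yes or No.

Yes

A valid assignment using 8 bins:
  bin 1: 22 = 22
  bin 2: 21 = 21
  bin 3: 20 = 20
  bin 4: 18 + 5 = 23
  bin 5: 16 + 7 = 23
  bin 6: 13 + 10 = 23
  bin 7: 12 + 9 = 21
  bin 8: 4 + 4 = 8
Every load is within 23, so 8 bins suffice.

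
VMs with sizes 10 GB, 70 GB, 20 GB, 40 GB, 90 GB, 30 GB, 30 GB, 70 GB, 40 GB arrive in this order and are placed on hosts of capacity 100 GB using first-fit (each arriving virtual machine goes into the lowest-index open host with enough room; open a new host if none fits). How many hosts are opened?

  10 → host 1 (new)  [load 10/100]
  70 → host 1  [load 80/100]
  20 → host 1  [load 100/100]
  40 → host 2 (new)  [load 40/100]
  90 → host 3 (new)  [load 90/100]
  30 → host 2  [load 70/100]
  30 → host 2  [load 100/100]
  70 → host 4 (new)  [load 70/100]
  40 → host 5 (new)  [load 40/100]
5 hosts opened.

5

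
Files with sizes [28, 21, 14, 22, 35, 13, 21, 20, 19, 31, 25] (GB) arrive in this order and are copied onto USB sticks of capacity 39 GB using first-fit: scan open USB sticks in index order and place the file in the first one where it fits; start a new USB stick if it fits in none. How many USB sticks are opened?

  28 → USB stick 1 (new)  [load 28/39]
  21 → USB stick 2 (new)  [load 21/39]
  14 → USB stick 2  [load 35/39]
  22 → USB stick 3 (new)  [load 22/39]
  35 → USB stick 4 (new)  [load 35/39]
  13 → USB stick 3  [load 35/39]
  21 → USB stick 5 (new)  [load 21/39]
  20 → USB stick 6 (new)  [load 20/39]
  19 → USB stick 6  [load 39/39]
  31 → USB stick 7 (new)  [load 31/39]
  25 → USB stick 8 (new)  [load 25/39]
8 USB sticks opened.

8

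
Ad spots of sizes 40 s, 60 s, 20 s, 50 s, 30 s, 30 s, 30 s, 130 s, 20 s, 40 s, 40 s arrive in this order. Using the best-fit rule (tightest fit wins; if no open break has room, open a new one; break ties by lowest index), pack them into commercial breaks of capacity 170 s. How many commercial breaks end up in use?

  40 → break 1 (new)  [load 40/170]
  60 → break 1  [load 100/170]
  20 → break 1  [load 120/170]
  50 → break 1  [load 170/170]
  30 → break 2 (new)  [load 30/170]
  30 → break 2  [load 60/170]
  30 → break 2  [load 90/170]
  130 → break 3 (new)  [load 130/170]
  20 → break 3  [load 150/170]
  40 → break 2  [load 130/170]
  40 → break 2  [load 170/170]
3 commercial breaks opened.

3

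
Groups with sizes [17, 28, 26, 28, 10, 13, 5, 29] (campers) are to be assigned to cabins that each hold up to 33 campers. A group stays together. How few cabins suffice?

6

Total = 29 + 28 + 28 + 26 + 17 + 13 + 10 + 5 = 156 campers.
Lower bound: ⌈156/33⌉ = 5 cabins.
A packing using 6 cabins:
  cabin 1: 29 = 29
  cabin 2: 28 + 5 = 33
  cabin 3: 28 = 28
  cabin 4: 26 = 26
  cabin 5: 17 + 13 = 30
  cabin 6: 10 = 10
No arrangement into 5 cabins stays within capacity, so 6 is optimal.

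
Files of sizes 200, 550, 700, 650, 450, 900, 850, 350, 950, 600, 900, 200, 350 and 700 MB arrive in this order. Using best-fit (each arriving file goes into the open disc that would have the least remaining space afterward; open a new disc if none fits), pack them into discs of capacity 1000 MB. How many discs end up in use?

  200 → disc 1 (new)  [load 200/1000]
  550 → disc 1  [load 750/1000]
  700 → disc 2 (new)  [load 700/1000]
  650 → disc 3 (new)  [load 650/1000]
  450 → disc 4 (new)  [load 450/1000]
  900 → disc 5 (new)  [load 900/1000]
  850 → disc 6 (new)  [load 850/1000]
  350 → disc 3  [load 1000/1000]
  950 → disc 7 (new)  [load 950/1000]
  600 → disc 8 (new)  [load 600/1000]
  900 → disc 9 (new)  [load 900/1000]
  200 → disc 1  [load 950/1000]
  350 → disc 8  [load 950/1000]
  700 → disc 10 (new)  [load 700/1000]
10 discs opened.

10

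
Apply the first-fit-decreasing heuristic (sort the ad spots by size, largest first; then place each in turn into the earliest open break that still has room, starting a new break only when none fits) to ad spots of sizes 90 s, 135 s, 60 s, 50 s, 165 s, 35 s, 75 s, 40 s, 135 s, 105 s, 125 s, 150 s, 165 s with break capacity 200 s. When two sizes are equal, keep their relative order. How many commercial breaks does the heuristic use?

7

Sorted descending: 165, 165, 150, 135, 135, 125, 105, 90, 75, 60, 50, 40, 35.
  165 → break 1 (new)  [load 165/200]
  165 → break 2 (new)  [load 165/200]
  150 → break 3 (new)  [load 150/200]
  135 → break 4 (new)  [load 135/200]
  135 → break 5 (new)  [load 135/200]
  125 → break 6 (new)  [load 125/200]
  105 → break 7 (new)  [load 105/200]
  90 → break 7  [load 195/200]
  75 → break 6  [load 200/200]
  60 → break 4  [load 195/200]
  50 → break 3  [load 200/200]
  40 → break 5  [load 175/200]
  35 → break 1  [load 200/200]
7 commercial breaks opened.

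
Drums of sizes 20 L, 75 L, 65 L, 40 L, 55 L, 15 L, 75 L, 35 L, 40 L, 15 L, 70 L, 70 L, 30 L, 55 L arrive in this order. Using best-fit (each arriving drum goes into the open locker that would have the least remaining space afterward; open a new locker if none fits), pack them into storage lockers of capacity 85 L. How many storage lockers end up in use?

  20 → locker 1 (new)  [load 20/85]
  75 → locker 2 (new)  [load 75/85]
  65 → locker 1  [load 85/85]
  40 → locker 3 (new)  [load 40/85]
  55 → locker 4 (new)  [load 55/85]
  15 → locker 4  [load 70/85]
  75 → locker 5 (new)  [load 75/85]
  35 → locker 3  [load 75/85]
  40 → locker 6 (new)  [load 40/85]
  15 → locker 4  [load 85/85]
  70 → locker 7 (new)  [load 70/85]
  70 → locker 8 (new)  [load 70/85]
  30 → locker 6  [load 70/85]
  55 → locker 9 (new)  [load 55/85]
9 storage lockers opened.

9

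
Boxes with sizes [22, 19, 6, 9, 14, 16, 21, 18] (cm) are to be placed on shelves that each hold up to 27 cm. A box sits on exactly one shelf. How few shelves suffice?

Total = 22 + 21 + 19 + 18 + 16 + 14 + 9 + 6 = 125 cm.
Lower bound: ⌈125/27⌉ = 5 shelves.
Also, 6 boxes each exceed 27/2 cm, and no two of those can share a shelf, so at least 6 shelves are needed.
A packing using 6 shelves:
  shelf 1: 22 = 22
  shelf 2: 21 + 6 = 27
  shelf 3: 19 = 19
  shelf 4: 18 + 9 = 27
  shelf 5: 16 = 16
  shelf 6: 14 = 14
This matches the lower bound, so 6 is optimal.

6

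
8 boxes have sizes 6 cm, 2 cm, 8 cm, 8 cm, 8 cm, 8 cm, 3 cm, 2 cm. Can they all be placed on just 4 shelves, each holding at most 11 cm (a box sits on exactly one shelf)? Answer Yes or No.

No

Total = 45 cm; ⌈45/11⌉ = 5.
At least 5 shelves are required, but only 4 are allowed.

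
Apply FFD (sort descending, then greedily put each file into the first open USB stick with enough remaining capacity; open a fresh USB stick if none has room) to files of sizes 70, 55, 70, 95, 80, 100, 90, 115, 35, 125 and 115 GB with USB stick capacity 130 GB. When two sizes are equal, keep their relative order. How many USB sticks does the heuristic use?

Sorted descending: 125, 115, 115, 100, 95, 90, 80, 70, 70, 55, 35.
  125 → USB stick 1 (new)  [load 125/130]
  115 → USB stick 2 (new)  [load 115/130]
  115 → USB stick 3 (new)  [load 115/130]
  100 → USB stick 4 (new)  [load 100/130]
  95 → USB stick 5 (new)  [load 95/130]
  90 → USB stick 6 (new)  [load 90/130]
  80 → USB stick 7 (new)  [load 80/130]
  70 → USB stick 8 (new)  [load 70/130]
  70 → USB stick 9 (new)  [load 70/130]
  55 → USB stick 8  [load 125/130]
  35 → USB stick 5  [load 130/130]
9 USB sticks opened.

9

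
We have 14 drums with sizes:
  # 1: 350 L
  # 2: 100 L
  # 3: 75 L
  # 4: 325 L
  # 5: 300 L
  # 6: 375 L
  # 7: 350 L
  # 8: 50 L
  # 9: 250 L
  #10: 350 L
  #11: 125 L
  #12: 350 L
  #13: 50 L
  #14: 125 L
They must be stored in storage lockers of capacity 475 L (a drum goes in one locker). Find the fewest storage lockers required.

8

Total = 375 + 350 + 350 + 350 + 350 + 325 + 300 + 250 + 125 + 125 + 100 + 75 + 50 + 50 = 3175 L.
Lower bound: ⌈3175/475⌉ = 7 storage lockers.
Also, 8 drums each exceed 475/2 L, and no two of those can share a locker, so at least 8 storage lockers are needed.
A packing using 8 storage lockers:
  locker 1: 375 + 100 = 475
  locker 2: 350 + 125 = 475
  locker 3: 350 + 125 = 475
  locker 4: 350 + 75 + 50 = 475
  locker 5: 350 + 50 = 400
  locker 6: 325 = 325
  locker 7: 300 = 300
  locker 8: 250 = 250
This matches the lower bound, so 8 is optimal.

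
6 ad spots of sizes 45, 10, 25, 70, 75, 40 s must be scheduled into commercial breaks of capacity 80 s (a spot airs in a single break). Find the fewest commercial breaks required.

4

Total = 75 + 70 + 45 + 40 + 25 + 10 = 265 s.
Lower bound: ⌈265/80⌉ = 4 commercial breaks.
A packing using 4 commercial breaks:
  break 1: 75 = 75
  break 2: 70 + 10 = 80
  break 3: 45 + 25 = 70
  break 4: 40 = 40
This matches the lower bound, so 4 is optimal.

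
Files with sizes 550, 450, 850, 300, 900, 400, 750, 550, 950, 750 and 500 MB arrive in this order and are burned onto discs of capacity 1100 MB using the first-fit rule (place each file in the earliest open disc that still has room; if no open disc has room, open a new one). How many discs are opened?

8

  550 → disc 1 (new)  [load 550/1100]
  450 → disc 1  [load 1000/1100]
  850 → disc 2 (new)  [load 850/1100]
  300 → disc 3 (new)  [load 300/1100]
  900 → disc 4 (new)  [load 900/1100]
  400 → disc 3  [load 700/1100]
  750 → disc 5 (new)  [load 750/1100]
  550 → disc 6 (new)  [load 550/1100]
  950 → disc 7 (new)  [load 950/1100]
  750 → disc 8 (new)  [load 750/1100]
  500 → disc 6  [load 1050/1100]
8 discs opened.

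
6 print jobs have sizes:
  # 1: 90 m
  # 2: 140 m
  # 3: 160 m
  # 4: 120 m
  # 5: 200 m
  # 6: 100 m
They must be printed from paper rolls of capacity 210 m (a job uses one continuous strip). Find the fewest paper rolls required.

Total = 200 + 160 + 140 + 120 + 100 + 90 = 810 m.
Lower bound: ⌈810/210⌉ = 4 paper rolls.
A packing using 5 paper rolls:
  roll 1: 200 = 200
  roll 2: 160 = 160
  roll 3: 140 = 140
  roll 4: 120 + 90 = 210
  roll 5: 100 = 100
No arrangement into 4 paper rolls stays within capacity, so 5 is optimal.

5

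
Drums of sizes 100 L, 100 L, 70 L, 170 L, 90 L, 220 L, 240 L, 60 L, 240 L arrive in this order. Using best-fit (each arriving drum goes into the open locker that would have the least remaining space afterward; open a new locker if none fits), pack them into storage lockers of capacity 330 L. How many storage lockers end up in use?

5

  100 → locker 1 (new)  [load 100/330]
  100 → locker 1  [load 200/330]
  70 → locker 1  [load 270/330]
  170 → locker 2 (new)  [load 170/330]
  90 → locker 2  [load 260/330]
  220 → locker 3 (new)  [load 220/330]
  240 → locker 4 (new)  [load 240/330]
  60 → locker 1  [load 330/330]
  240 → locker 5 (new)  [load 240/330]
5 storage lockers opened.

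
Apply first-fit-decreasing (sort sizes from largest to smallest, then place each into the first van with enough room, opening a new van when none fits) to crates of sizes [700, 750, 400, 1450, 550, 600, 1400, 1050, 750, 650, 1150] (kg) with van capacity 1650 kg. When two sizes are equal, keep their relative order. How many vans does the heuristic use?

Sorted descending: 1450, 1400, 1150, 1050, 750, 750, 700, 650, 600, 550, 400.
  1450 → van 1 (new)  [load 1450/1650]
  1400 → van 2 (new)  [load 1400/1650]
  1150 → van 3 (new)  [load 1150/1650]
  1050 → van 4 (new)  [load 1050/1650]
  750 → van 5 (new)  [load 750/1650]
  750 → van 5  [load 1500/1650]
  700 → van 6 (new)  [load 700/1650]
  650 → van 6  [load 1350/1650]
  600 → van 4  [load 1650/1650]
  550 → van 7 (new)  [load 550/1650]
  400 → van 3  [load 1550/1650]
7 vans opened.

7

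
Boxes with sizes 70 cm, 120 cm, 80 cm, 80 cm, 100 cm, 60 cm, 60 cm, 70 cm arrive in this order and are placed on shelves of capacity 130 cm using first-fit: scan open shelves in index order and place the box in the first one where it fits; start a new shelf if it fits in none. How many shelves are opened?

6

  70 → shelf 1 (new)  [load 70/130]
  120 → shelf 2 (new)  [load 120/130]
  80 → shelf 3 (new)  [load 80/130]
  80 → shelf 4 (new)  [load 80/130]
  100 → shelf 5 (new)  [load 100/130]
  60 → shelf 1  [load 130/130]
  60 → shelf 6 (new)  [load 60/130]
  70 → shelf 6  [load 130/130]
6 shelves opened.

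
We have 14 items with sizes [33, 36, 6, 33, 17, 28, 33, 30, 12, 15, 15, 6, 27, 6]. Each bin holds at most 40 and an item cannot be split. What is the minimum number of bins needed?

9

Total = 36 + 33 + 33 + 33 + 30 + 28 + 27 + 17 + 15 + 15 + 12 + 6 + 6 + 6 = 297.
Lower bound: ⌈297/40⌉ = 8 bins.
A packing using 9 bins:
  bin 1: 36 = 36
  bin 2: 33 + 6 = 39
  bin 3: 33 + 6 = 39
  bin 4: 33 + 6 = 39
  bin 5: 30 = 30
  bin 6: 28 + 12 = 40
  bin 7: 27 = 27
  bin 8: 17 + 15 = 32
  bin 9: 15 = 15
No arrangement into 8 bins stays within capacity, so 9 is optimal.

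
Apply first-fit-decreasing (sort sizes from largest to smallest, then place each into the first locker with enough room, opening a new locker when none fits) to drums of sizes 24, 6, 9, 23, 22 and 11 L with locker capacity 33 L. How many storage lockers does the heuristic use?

3

Sorted descending: 24, 23, 22, 11, 9, 6.
  24 → locker 1 (new)  [load 24/33]
  23 → locker 2 (new)  [load 23/33]
  22 → locker 3 (new)  [load 22/33]
  11 → locker 3  [load 33/33]
  9 → locker 1  [load 33/33]
  6 → locker 2  [load 29/33]
3 storage lockers opened.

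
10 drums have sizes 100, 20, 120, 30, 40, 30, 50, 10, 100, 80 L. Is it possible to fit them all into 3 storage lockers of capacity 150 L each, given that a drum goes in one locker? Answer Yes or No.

No

Total = 580 L; ⌈580/150⌉ = 4.
At least 4 storage lockers are required, but only 3 are allowed.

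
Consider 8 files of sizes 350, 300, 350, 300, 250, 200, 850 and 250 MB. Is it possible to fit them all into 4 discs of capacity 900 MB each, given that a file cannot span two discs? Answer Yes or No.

A valid assignment using 4 discs:
  disc 1: 850 = 850
  disc 2: 350 + 350 + 200 = 900
  disc 3: 300 + 300 + 250 = 850
  disc 4: 250 = 250
Every load is within 900 MB, so 4 discs suffice.

Yes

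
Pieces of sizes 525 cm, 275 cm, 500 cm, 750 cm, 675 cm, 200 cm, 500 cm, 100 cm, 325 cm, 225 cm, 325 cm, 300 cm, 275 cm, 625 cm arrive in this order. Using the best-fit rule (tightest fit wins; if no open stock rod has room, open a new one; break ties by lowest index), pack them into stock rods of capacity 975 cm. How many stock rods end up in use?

7

  525 → stock rod 1 (new)  [load 525/975]
  275 → stock rod 1  [load 800/975]
  500 → stock rod 2 (new)  [load 500/975]
  750 → stock rod 3 (new)  [load 750/975]
  675 → stock rod 4 (new)  [load 675/975]
  200 → stock rod 3  [load 950/975]
  500 → stock rod 5 (new)  [load 500/975]
  100 → stock rod 1  [load 900/975]
  325 → stock rod 2  [load 825/975]
  225 → stock rod 4  [load 900/975]
  325 → stock rod 5  [load 825/975]
  300 → stock rod 6 (new)  [load 300/975]
  275 → stock rod 6  [load 575/975]
  625 → stock rod 7 (new)  [load 625/975]
7 stock rods opened.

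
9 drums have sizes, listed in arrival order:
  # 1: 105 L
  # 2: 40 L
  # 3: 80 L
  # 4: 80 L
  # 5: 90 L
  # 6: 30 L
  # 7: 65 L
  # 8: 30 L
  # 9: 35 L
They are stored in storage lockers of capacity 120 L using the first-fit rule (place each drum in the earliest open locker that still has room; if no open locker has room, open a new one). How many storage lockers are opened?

  105 → locker 1 (new)  [load 105/120]
  40 → locker 2 (new)  [load 40/120]
  80 → locker 2  [load 120/120]
  80 → locker 3 (new)  [load 80/120]
  90 → locker 4 (new)  [load 90/120]
  30 → locker 3  [load 110/120]
  65 → locker 5 (new)  [load 65/120]
  30 → locker 4  [load 120/120]
  35 → locker 5  [load 100/120]
5 storage lockers opened.

5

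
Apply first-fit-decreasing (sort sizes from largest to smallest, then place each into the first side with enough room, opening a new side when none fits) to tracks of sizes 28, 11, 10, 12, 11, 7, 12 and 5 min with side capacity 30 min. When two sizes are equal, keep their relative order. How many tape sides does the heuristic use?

Sorted descending: 28, 12, 12, 11, 11, 10, 7, 5.
  28 → side 1 (new)  [load 28/30]
  12 → side 2 (new)  [load 12/30]
  12 → side 2  [load 24/30]
  11 → side 3 (new)  [load 11/30]
  11 → side 3  [load 22/30]
  10 → side 4 (new)  [load 10/30]
  7 → side 3  [load 29/30]
  5 → side 2  [load 29/30]
4 tape sides opened.

4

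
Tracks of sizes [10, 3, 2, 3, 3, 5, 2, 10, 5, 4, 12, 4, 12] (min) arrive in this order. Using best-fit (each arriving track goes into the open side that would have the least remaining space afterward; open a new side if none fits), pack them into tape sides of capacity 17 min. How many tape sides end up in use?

5

  10 → side 1 (new)  [load 10/17]
  3 → side 1  [load 13/17]
  2 → side 1  [load 15/17]
  3 → side 2 (new)  [load 3/17]
  3 → side 2  [load 6/17]
  5 → side 2  [load 11/17]
  2 → side 1  [load 17/17]
  10 → side 3 (new)  [load 10/17]
  5 → side 2  [load 16/17]
  4 → side 3  [load 14/17]
  12 → side 4 (new)  [load 12/17]
  4 → side 4  [load 16/17]
  12 → side 5 (new)  [load 12/17]
5 tape sides opened.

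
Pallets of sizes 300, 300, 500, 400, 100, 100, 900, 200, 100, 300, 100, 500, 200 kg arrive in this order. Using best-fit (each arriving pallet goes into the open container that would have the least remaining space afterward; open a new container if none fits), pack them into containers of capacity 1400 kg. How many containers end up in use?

3

  300 → container 1 (new)  [load 300/1400]
  300 → container 1  [load 600/1400]
  500 → container 1  [load 1100/1400]
  400 → container 2 (new)  [load 400/1400]
  100 → container 1  [load 1200/1400]
  100 → container 1  [load 1300/1400]
  900 → container 2  [load 1300/1400]
  200 → container 3 (new)  [load 200/1400]
  100 → container 1  [load 1400/1400]
  300 → container 3  [load 500/1400]
  100 → container 2  [load 1400/1400]
  500 → container 3  [load 1000/1400]
  200 → container 3  [load 1200/1400]
3 containers opened.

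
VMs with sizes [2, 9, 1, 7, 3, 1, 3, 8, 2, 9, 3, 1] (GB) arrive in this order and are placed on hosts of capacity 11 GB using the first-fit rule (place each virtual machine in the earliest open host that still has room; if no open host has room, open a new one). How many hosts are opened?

5

  2 → host 1 (new)  [load 2/11]
  9 → host 1  [load 11/11]
  1 → host 2 (new)  [load 1/11]
  7 → host 2  [load 8/11]
  3 → host 2  [load 11/11]
  1 → host 3 (new)  [load 1/11]
  3 → host 3  [load 4/11]
  8 → host 4 (new)  [load 8/11]
  2 → host 3  [load 6/11]
  9 → host 5 (new)  [load 9/11]
  3 → host 3  [load 9/11]
  1 → host 3  [load 10/11]
5 hosts opened.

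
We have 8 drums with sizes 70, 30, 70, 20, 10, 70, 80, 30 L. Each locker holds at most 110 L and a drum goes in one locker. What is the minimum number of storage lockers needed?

4

Total = 80 + 70 + 70 + 70 + 30 + 30 + 20 + 10 = 380 L.
Lower bound: ⌈380/110⌉ = 4 storage lockers.
A packing using 4 storage lockers:
  locker 1: 80 + 30 = 110
  locker 2: 70 + 30 + 10 = 110
  locker 3: 70 + 20 = 90
  locker 4: 70 = 70
This matches the lower bound, so 4 is optimal.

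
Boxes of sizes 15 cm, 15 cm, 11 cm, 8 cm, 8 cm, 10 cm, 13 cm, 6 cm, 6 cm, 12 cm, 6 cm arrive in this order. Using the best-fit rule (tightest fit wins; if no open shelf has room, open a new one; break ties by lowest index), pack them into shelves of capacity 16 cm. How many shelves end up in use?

  15 → shelf 1 (new)  [load 15/16]
  15 → shelf 2 (new)  [load 15/16]
  11 → shelf 3 (new)  [load 11/16]
  8 → shelf 4 (new)  [load 8/16]
  8 → shelf 4  [load 16/16]
  10 → shelf 5 (new)  [load 10/16]
  13 → shelf 6 (new)  [load 13/16]
  6 → shelf 5  [load 16/16]
  6 → shelf 7 (new)  [load 6/16]
  12 → shelf 8 (new)  [load 12/16]
  6 → shelf 7  [load 12/16]
8 shelves opened.

8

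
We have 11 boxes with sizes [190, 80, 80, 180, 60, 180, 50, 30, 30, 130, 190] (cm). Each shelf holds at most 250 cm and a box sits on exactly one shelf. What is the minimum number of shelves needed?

6

Total = 190 + 190 + 180 + 180 + 130 + 80 + 80 + 60 + 50 + 30 + 30 = 1200 cm.
Lower bound: ⌈1200/250⌉ = 5 shelves.
A packing using 6 shelves:
  shelf 1: 190 + 60 = 250
  shelf 2: 190 + 50 = 240
  shelf 3: 180 + 30 + 30 = 240
  shelf 4: 180 = 180
  shelf 5: 130 + 80 = 210
  shelf 6: 80 = 80
No arrangement into 5 shelves stays within capacity, so 6 is optimal.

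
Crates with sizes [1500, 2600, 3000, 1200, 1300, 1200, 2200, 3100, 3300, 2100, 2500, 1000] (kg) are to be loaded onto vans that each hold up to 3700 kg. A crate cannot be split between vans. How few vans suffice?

Total = 3300 + 3100 + 3000 + 2600 + 2500 + 2200 + 2100 + 1500 + 1300 + 1200 + 1200 + 1000 = 25000 kg.
Lower bound: ⌈25000/3700⌉ = 7 vans.
A packing using 8 vans:
  van 1: 3300 = 3300
  van 2: 3100 = 3100
  van 3: 3000 = 3000
  van 4: 2600 + 1000 = 3600
  van 5: 2500 + 1200 = 3700
  van 6: 2200 + 1500 = 3700
  van 7: 2100 + 1300 = 3400
  van 8: 1200 = 1200
No arrangement into 7 vans stays within capacity, so 8 is optimal.

8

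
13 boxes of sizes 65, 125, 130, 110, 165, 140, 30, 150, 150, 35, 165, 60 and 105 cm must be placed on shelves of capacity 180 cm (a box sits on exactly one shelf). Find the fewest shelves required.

9

Total = 165 + 165 + 150 + 150 + 140 + 130 + 125 + 110 + 105 + 65 + 60 + 35 + 30 = 1430 cm.
Lower bound: ⌈1430/180⌉ = 8 shelves.
Also, 9 boxes each exceed 90 cm, and no two of those can share a shelf, so at least 9 shelves are needed.
A packing using 9 shelves:
  shelf 1: 165 = 165
  shelf 2: 165 = 165
  shelf 3: 150 + 30 = 180
  shelf 4: 150 = 150
  shelf 5: 140 + 35 = 175
  shelf 6: 130 = 130
  shelf 7: 125 = 125
  shelf 8: 110 + 65 = 175
  shelf 9: 105 + 60 = 165
This matches the lower bound, so 9 is optimal.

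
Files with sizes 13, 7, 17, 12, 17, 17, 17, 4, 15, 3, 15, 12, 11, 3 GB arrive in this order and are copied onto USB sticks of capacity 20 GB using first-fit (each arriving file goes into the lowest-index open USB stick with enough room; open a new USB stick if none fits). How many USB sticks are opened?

  13 → USB stick 1 (new)  [load 13/20]
  7 → USB stick 1  [load 20/20]
  17 → USB stick 2 (new)  [load 17/20]
  12 → USB stick 3 (new)  [load 12/20]
  17 → USB stick 4 (new)  [load 17/20]
  17 → USB stick 5 (new)  [load 17/20]
  17 → USB stick 6 (new)  [load 17/20]
  4 → USB stick 3  [load 16/20]
  15 → USB stick 7 (new)  [load 15/20]
  3 → USB stick 2  [load 20/20]
  15 → USB stick 8 (new)  [load 15/20]
  12 → USB stick 9 (new)  [load 12/20]
  11 → USB stick 10 (new)  [load 11/20]
  3 → USB stick 3  [load 19/20]
10 USB sticks opened.

10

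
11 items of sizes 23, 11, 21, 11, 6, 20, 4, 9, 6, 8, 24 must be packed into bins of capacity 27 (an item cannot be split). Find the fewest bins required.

Total = 24 + 23 + 21 + 20 + 11 + 11 + 9 + 8 + 6 + 6 + 4 = 143.
Lower bound: ⌈143/27⌉ = 6 bins.
A packing using 6 bins:
  bin 1: 24 = 24
  bin 2: 23 + 4 = 27
  bin 3: 21 + 6 = 27
  bin 4: 20 + 6 = 26
  bin 5: 11 + 11 = 22
  bin 6: 9 + 8 = 17
This matches the lower bound, so 6 is optimal.

6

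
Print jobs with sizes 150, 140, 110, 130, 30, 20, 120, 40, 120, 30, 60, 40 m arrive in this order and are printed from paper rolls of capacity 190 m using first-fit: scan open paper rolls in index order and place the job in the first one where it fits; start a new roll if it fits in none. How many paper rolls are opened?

6

  150 → roll 1 (new)  [load 150/190]
  140 → roll 2 (new)  [load 140/190]
  110 → roll 3 (new)  [load 110/190]
  130 → roll 4 (new)  [load 130/190]
  30 → roll 1  [load 180/190]
  20 → roll 2  [load 160/190]
  120 → roll 5 (new)  [load 120/190]
  40 → roll 3  [load 150/190]
  120 → roll 6 (new)  [load 120/190]
  30 → roll 2  [load 190/190]
  60 → roll 4  [load 190/190]
  40 → roll 3  [load 190/190]
6 paper rolls opened.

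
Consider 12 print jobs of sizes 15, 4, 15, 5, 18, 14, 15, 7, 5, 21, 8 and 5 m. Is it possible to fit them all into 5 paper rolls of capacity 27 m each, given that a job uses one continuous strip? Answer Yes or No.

Total = 132 m; ⌈132/27⌉ = 5.
6 print jobs each exceed half the capacity and cannot share a roll, forcing at least 6 paper rolls.
At least 6 paper rolls are required, but only 5 are allowed.

No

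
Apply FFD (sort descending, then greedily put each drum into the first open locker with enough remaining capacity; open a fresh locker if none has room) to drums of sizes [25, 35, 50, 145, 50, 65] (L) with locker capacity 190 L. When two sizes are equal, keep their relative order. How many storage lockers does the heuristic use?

Sorted descending: 145, 65, 50, 50, 35, 25.
  145 → locker 1 (new)  [load 145/190]
  65 → locker 2 (new)  [load 65/190]
  50 → locker 2  [load 115/190]
  50 → locker 2  [load 165/190]
  35 → locker 1  [load 180/190]
  25 → locker 2  [load 190/190]
2 storage lockers opened.

2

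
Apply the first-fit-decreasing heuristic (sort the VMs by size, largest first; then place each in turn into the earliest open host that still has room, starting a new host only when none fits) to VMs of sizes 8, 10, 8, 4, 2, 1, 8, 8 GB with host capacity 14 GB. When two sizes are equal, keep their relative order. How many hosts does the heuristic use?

Sorted descending: 10, 8, 8, 8, 8, 4, 2, 1.
  10 → host 1 (new)  [load 10/14]
  8 → host 2 (new)  [load 8/14]
  8 → host 3 (new)  [load 8/14]
  8 → host 4 (new)  [load 8/14]
  8 → host 5 (new)  [load 8/14]
  4 → host 1  [load 14/14]
  2 → host 2  [load 10/14]
  1 → host 2  [load 11/14]
5 hosts opened.

5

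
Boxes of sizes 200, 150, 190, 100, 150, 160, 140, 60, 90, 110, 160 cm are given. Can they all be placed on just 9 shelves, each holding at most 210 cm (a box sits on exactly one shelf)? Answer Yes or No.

A valid assignment using 9 shelves:
  shelf 1: 200 = 200
  shelf 2: 190 = 190
  shelf 3: 160 = 160
  shelf 4: 160 = 160
  shelf 5: 150 + 60 = 210
  shelf 6: 150 = 150
  shelf 7: 140 = 140
  shelf 8: 110 + 100 = 210
  shelf 9: 90 = 90
Every load is within 210 cm, so 9 shelves suffice.

Yes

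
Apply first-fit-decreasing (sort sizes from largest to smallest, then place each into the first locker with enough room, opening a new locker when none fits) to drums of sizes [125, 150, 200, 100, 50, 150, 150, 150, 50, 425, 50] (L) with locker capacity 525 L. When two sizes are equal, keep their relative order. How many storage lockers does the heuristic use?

Sorted descending: 425, 200, 150, 150, 150, 150, 125, 100, 50, 50, 50.
  425 → locker 1 (new)  [load 425/525]
  200 → locker 2 (new)  [load 200/525]
  150 → locker 2  [load 350/525]
  150 → locker 2  [load 500/525]
  150 → locker 3 (new)  [load 150/525]
  150 → locker 3  [load 300/525]
  125 → locker 3  [load 425/525]
  100 → locker 1  [load 525/525]
  50 → locker 3  [load 475/525]
  50 → locker 3  [load 525/525]
  50 → locker 4 (new)  [load 50/525]
4 storage lockers opened.

4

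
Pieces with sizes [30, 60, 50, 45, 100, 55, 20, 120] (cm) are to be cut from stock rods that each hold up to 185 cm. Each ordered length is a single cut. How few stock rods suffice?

3

Total = 120 + 100 + 60 + 55 + 50 + 45 + 30 + 20 = 480 cm.
Lower bound: ⌈480/185⌉ = 3 stock rods.
A packing using 3 stock rods:
  stock rod 1: 120 + 60 = 180
  stock rod 2: 100 + 55 + 30 = 185
  stock rod 3: 50 + 45 + 20 = 115
This matches the lower bound, so 3 is optimal.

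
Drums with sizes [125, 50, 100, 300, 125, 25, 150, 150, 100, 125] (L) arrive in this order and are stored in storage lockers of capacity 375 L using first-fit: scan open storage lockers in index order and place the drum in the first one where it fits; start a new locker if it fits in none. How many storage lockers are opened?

  125 → locker 1 (new)  [load 125/375]
  50 → locker 1  [load 175/375]
  100 → locker 1  [load 275/375]
  300 → locker 2 (new)  [load 300/375]
  125 → locker 3 (new)  [load 125/375]
  25 → locker 1  [load 300/375]
  150 → locker 3  [load 275/375]
  150 → locker 4 (new)  [load 150/375]
  100 → locker 3  [load 375/375]
  125 → locker 4  [load 275/375]
4 storage lockers opened.

4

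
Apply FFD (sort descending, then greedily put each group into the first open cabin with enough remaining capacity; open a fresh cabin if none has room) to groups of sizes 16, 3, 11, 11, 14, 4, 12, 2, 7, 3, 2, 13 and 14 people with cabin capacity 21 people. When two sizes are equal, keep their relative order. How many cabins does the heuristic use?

Sorted descending: 16, 14, 14, 13, 12, 11, 11, 7, 4, 3, 3, 2, 2.
  16 → cabin 1 (new)  [load 16/21]
  14 → cabin 2 (new)  [load 14/21]
  14 → cabin 3 (new)  [load 14/21]
  13 → cabin 4 (new)  [load 13/21]
  12 → cabin 5 (new)  [load 12/21]
  11 → cabin 6 (new)  [load 11/21]
  11 → cabin 7 (new)  [load 11/21]
  7 → cabin 2  [load 21/21]
  4 → cabin 1  [load 20/21]
  3 → cabin 3  [load 17/21]
  3 → cabin 3  [load 20/21]
  2 → cabin 4  [load 15/21]
  2 → cabin 4  [load 17/21]
7 cabins opened.

7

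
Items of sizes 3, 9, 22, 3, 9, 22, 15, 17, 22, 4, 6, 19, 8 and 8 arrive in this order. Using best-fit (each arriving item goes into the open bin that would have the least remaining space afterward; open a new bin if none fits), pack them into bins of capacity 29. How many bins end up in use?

  3 → bin 1 (new)  [load 3/29]
  9 → bin 1  [load 12/29]
  22 → bin 2 (new)  [load 22/29]
  3 → bin 2  [load 25/29]
  9 → bin 1  [load 21/29]
  22 → bin 3 (new)  [load 22/29]
  15 → bin 4 (new)  [load 15/29]
  17 → bin 5 (new)  [load 17/29]
  22 → bin 6 (new)  [load 22/29]
  4 → bin 2  [load 29/29]
  6 → bin 3  [load 28/29]
  19 → bin 7 (new)  [load 19/29]
  8 → bin 1  [load 29/29]
  8 → bin 7  [load 27/29]
7 bins opened.

7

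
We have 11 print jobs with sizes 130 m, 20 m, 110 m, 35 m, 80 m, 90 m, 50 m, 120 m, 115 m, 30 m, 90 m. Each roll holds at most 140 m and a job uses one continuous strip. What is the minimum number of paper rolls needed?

Total = 130 + 120 + 115 + 110 + 90 + 90 + 80 + 50 + 35 + 30 + 20 = 870 m.
Lower bound: ⌈870/140⌉ = 7 paper rolls.
A packing using 7 paper rolls:
  roll 1: 130 = 130
  roll 2: 120 + 20 = 140
  roll 3: 115 = 115
  roll 4: 110 + 30 = 140
  roll 5: 90 + 50 = 140
  roll 6: 90 + 35 = 125
  roll 7: 80 = 80
This matches the lower bound, so 7 is optimal.

7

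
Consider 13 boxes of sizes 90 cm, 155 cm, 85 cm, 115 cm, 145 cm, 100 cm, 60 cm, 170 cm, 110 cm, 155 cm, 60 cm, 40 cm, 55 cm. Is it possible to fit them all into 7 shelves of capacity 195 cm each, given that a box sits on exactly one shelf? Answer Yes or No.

Total = 1340 cm; ⌈1340/195⌉ = 7.
The bound of 7 does not rule out 7, but exhaustive search shows no assignment into 7 shelves of capacity 195 cm exists — the minimum is 8.

No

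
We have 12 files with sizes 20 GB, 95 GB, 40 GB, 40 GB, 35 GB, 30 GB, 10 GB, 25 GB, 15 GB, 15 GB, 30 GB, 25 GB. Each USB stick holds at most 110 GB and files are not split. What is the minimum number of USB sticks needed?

Total = 95 + 40 + 40 + 35 + 30 + 30 + 25 + 25 + 20 + 15 + 15 + 10 = 380 GB.
Lower bound: ⌈380/110⌉ = 4 USB sticks.
A packing using 4 USB sticks:
  USB stick 1: 95 + 15 = 110
  USB stick 2: 40 + 40 + 30 = 110
  USB stick 3: 35 + 30 + 25 + 20 = 110
  USB stick 4: 25 + 15 + 10 = 50
This matches the lower bound, so 4 is optimal.

4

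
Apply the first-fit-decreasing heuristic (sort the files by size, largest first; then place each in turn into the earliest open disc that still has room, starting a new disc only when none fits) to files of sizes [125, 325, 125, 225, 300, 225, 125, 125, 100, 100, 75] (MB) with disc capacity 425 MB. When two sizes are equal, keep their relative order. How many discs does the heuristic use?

Sorted descending: 325, 300, 225, 225, 125, 125, 125, 125, 100, 100, 75.
  325 → disc 1 (new)  [load 325/425]
  300 → disc 2 (new)  [load 300/425]
  225 → disc 3 (new)  [load 225/425]
  225 → disc 4 (new)  [load 225/425]
  125 → disc 2  [load 425/425]
  125 → disc 3  [load 350/425]
  125 → disc 4  [load 350/425]
  125 → disc 5 (new)  [load 125/425]
  100 → disc 1  [load 425/425]
  100 → disc 5  [load 225/425]
  75 → disc 3  [load 425/425]
5 discs opened.

5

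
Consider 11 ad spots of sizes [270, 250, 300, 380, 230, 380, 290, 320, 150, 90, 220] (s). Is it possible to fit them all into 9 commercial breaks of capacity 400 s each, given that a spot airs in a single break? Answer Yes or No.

A valid assignment using 9 commercial breaks:
  break 1: 380 = 380
  break 2: 380 = 380
  break 3: 320 = 320
  break 4: 300 + 90 = 390
  break 5: 290 = 290
  break 6: 270 = 270
  break 7: 250 + 150 = 400
  break 8: 230 = 230
  break 9: 220 = 220
Every load is within 400 s, so 9 commercial breaks suffice.

Yes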